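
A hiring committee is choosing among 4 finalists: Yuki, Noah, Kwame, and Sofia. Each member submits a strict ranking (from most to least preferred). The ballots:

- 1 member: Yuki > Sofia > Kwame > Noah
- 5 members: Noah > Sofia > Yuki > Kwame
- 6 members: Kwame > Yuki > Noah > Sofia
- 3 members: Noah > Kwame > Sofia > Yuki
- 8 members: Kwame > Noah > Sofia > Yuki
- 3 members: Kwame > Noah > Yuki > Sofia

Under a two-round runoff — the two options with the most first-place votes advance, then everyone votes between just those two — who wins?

Round 1 first-place votes: Yuki 1, Noah 8, Kwame 17, Sofia 0.
Kwame and Noah advance.
Runoff: Kwame is preferred to Noah by 18 voters; Noah by 8.
Kwame wins the runoff.

Kwame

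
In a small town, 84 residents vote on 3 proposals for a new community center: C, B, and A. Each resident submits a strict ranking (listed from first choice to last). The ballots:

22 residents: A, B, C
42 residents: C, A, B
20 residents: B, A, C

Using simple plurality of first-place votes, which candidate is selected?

First-place votes: C 42, B 20, A 22.
C has the most first-place votes.

C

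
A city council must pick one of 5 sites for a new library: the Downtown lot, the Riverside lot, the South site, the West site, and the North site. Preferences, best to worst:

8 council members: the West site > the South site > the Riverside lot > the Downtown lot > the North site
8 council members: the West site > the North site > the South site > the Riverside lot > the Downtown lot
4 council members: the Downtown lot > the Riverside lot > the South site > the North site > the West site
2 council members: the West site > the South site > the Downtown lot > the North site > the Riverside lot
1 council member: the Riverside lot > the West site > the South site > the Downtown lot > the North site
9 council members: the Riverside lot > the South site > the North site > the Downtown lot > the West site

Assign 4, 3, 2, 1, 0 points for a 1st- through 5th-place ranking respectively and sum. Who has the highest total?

the South site

the Downtown lot: 8·1 + 8·0 + 4·4 + 2·2 + 1·1 + 9·1 = 38
the Riverside lot: 8·2 + 8·1 + 4·3 + 2·0 + 1·4 + 9·4 = 76
the South site: 8·3 + 8·2 + 4·2 + 2·3 + 1·2 + 9·3 = 83
the West site: 8·4 + 8·4 + 4·0 + 2·4 + 1·3 + 9·0 = 75
the North site: 8·0 + 8·3 + 4·1 + 2·1 + 1·0 + 9·2 = 48
the South site has the highest Borda score (83).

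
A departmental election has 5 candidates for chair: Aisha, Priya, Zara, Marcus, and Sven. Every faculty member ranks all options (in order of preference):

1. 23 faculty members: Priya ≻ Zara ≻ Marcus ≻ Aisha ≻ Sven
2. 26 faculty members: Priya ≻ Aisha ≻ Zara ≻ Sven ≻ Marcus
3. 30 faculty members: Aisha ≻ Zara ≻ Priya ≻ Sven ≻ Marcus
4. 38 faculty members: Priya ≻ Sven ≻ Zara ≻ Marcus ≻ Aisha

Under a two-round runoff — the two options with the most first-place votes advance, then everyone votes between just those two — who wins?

Round 1 first-place votes: Aisha 30, Priya 87, Zara 0, Marcus 0, Sven 0.
Priya and Aisha advance.
Runoff: Priya is preferred to Aisha by 87 voters; Aisha by 30.
Priya wins the runoff.

Priya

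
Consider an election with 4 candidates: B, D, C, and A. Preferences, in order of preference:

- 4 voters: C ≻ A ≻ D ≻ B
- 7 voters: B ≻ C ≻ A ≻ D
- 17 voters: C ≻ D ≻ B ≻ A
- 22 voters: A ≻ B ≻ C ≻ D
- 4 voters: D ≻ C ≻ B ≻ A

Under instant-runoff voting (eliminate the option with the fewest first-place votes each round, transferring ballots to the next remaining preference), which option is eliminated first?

D

Round 1: B 7, D 4, C 21, A 22. Eliminate D.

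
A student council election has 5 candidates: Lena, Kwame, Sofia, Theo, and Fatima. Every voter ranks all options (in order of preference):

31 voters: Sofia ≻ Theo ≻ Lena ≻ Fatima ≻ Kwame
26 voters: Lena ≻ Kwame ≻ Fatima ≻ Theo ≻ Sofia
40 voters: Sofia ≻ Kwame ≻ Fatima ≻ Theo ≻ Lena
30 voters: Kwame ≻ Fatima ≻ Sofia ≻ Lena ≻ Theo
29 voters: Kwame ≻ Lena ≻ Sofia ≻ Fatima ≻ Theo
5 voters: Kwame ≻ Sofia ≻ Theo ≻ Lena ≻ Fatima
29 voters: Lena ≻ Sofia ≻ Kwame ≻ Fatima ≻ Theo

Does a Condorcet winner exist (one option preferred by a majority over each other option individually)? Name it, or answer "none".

Sofia

Sofia vs Lena: 106–84 for Sofia.
Sofia vs Kwame: 100–90 for Sofia.
Sofia vs Theo: 164–26 for Sofia.
Sofia vs Fatima: 134–56 for Sofia.
Sofia beats every other option head-to-head.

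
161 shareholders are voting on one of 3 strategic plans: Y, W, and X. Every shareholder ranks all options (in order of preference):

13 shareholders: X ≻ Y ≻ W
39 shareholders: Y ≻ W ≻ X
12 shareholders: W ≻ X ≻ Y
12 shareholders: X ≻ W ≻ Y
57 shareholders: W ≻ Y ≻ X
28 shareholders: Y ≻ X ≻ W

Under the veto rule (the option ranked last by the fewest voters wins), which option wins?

Y

Last-place votes: Y 24, W 41, X 96.
Y is ranked last by the fewest voters, so Y wins.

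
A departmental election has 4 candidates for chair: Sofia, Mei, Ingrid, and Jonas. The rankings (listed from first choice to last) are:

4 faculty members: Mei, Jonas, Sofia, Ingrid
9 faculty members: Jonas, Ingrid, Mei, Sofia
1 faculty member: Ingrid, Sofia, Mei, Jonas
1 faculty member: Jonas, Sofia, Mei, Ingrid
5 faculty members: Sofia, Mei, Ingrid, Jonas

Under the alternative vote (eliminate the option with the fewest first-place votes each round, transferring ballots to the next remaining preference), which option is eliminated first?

Ingrid

Round 1: Sofia 5, Mei 4, Ingrid 1, Jonas 10. Eliminate Ingrid.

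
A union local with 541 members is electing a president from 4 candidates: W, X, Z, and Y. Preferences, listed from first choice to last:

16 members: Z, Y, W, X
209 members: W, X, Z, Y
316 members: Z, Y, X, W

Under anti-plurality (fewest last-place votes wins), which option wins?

Last-place votes: W 316, X 16, Z 0, Y 209.
Z is ranked last by the fewest voters, so Z wins.

Z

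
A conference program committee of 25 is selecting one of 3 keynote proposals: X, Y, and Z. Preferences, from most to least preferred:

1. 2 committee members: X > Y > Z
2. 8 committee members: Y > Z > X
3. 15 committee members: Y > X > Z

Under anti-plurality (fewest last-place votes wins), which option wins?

Last-place votes: X 8, Y 0, Z 17.
Y is ranked last by the fewest voters, so Y wins.

Y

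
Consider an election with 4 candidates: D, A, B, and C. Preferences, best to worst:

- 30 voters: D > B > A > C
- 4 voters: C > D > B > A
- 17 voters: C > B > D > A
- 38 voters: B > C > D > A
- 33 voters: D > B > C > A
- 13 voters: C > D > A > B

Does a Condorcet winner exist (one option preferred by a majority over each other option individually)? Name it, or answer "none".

Checking pairwise contests:
C beats D 72–63.
D beats A 135–0.
D beats B 80–55.
B beats C 101–34.
Every option loses at least one head-to-head, so there is no Condorcet winner.

none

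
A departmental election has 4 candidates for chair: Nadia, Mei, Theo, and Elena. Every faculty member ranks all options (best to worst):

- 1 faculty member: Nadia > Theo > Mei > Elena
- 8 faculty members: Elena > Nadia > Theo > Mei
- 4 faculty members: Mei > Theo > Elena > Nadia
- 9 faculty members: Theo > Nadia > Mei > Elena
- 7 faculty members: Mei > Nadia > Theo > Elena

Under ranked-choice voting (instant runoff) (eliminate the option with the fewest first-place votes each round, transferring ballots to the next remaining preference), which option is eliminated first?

Nadia

Round 1: Nadia 1, Mei 11, Theo 9, Elena 8. Eliminate Nadia.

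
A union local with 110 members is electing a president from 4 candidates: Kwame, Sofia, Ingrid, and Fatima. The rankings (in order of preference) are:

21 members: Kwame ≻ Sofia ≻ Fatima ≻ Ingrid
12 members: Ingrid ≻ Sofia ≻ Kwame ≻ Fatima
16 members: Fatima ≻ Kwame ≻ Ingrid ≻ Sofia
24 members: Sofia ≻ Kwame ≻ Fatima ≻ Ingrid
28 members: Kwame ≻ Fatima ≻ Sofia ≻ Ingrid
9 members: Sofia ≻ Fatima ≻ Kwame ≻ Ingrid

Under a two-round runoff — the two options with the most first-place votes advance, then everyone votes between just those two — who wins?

Round 1 first-place votes: Kwame 49, Sofia 33, Ingrid 12, Fatima 16.
Kwame and Sofia advance.
Runoff: Kwame is preferred to Sofia by 65 voters; Sofia by 45.
Kwame wins the runoff.

Kwame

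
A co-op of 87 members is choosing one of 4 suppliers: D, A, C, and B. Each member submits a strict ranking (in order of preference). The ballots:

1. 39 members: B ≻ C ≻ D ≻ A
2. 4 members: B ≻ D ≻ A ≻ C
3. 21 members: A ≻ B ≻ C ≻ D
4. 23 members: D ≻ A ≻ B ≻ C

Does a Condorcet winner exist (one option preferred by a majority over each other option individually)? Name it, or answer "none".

Checking pairwise contests:
C beats D 60–27.
D beats A 66–21.
A beats C 48–39.
A beats B 44–43.
Every option loses at least one head-to-head, so there is no Condorcet winner.

none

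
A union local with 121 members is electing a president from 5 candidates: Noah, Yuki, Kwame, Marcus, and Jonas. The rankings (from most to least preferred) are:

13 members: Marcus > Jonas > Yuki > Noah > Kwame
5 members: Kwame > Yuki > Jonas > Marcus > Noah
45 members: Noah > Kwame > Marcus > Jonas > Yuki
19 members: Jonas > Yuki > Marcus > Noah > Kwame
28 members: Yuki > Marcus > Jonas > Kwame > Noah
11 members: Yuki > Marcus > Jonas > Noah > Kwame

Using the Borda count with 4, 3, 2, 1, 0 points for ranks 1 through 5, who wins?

Noah: 13·1 + 5·0 + 45·4 + 19·1 + 28·0 + 11·1 = 223
Yuki: 13·2 + 5·3 + 45·0 + 19·3 + 28·4 + 11·4 = 254
Kwame: 13·0 + 5·4 + 45·3 + 19·0 + 28·1 + 11·0 = 183
Marcus: 13·4 + 5·1 + 45·2 + 19·2 + 28·3 + 11·3 = 302
Jonas: 13·3 + 5·2 + 45·1 + 19·4 + 28·2 + 11·2 = 248
Marcus has the highest Borda score (302).

Marcus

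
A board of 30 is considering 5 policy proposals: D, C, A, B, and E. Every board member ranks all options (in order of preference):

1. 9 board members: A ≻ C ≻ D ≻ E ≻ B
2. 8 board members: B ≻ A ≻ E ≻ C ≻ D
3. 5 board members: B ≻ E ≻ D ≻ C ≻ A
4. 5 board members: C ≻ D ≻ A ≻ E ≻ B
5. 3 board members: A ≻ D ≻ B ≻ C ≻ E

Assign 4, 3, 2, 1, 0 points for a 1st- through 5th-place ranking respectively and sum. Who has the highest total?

D: 9·2 + 8·0 + 5·2 + 5·3 + 3·3 = 52
C: 9·3 + 8·1 + 5·1 + 5·4 + 3·1 = 63
A: 9·4 + 8·3 + 5·0 + 5·2 + 3·4 = 82
B: 9·0 + 8·4 + 5·4 + 5·0 + 3·2 = 58
E: 9·1 + 8·2 + 5·3 + 5·1 + 3·0 = 45
A has the highest Borda score (82).

A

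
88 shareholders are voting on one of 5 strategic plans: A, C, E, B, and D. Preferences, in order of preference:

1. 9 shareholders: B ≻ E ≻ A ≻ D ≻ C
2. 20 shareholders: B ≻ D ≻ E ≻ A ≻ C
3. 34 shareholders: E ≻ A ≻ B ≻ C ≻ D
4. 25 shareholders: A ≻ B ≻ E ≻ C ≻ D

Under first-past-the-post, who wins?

First-place votes: A 25, C 0, E 34, B 29, D 0.
E has the most first-place votes.

E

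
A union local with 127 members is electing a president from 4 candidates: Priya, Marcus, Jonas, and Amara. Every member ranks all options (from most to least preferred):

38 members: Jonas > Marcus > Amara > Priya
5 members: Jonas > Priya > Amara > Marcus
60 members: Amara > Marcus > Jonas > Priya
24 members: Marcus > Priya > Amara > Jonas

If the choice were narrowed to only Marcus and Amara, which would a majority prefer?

Voters preferring Marcus to Amara: 62; preferring Amara to Marcus: 65.
Amara wins the head-to-head.

Amara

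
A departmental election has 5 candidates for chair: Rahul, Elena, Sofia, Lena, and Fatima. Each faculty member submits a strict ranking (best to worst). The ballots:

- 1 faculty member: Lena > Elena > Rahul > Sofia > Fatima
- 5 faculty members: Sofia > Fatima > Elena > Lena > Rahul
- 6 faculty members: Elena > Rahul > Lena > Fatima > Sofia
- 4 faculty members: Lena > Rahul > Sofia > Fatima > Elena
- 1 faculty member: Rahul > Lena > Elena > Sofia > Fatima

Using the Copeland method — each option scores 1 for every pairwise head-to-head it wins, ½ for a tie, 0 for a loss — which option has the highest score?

Lena

Rahul: beats Sofia and Fatima; loses to Elena and Lena → score 2.
Elena: beats Rahul and Lena; loses to Sofia and Fatima → score 2.
Sofia: beats Elena and Fatima; loses to Rahul and Lena → score 2.
Lena: beats Rahul, Sofia, and Fatima; loses to Elena → score 3.
Fatima: beats Elena; loses to Rahul, Sofia, and Lena → score 1.
Lena has the best pairwise record.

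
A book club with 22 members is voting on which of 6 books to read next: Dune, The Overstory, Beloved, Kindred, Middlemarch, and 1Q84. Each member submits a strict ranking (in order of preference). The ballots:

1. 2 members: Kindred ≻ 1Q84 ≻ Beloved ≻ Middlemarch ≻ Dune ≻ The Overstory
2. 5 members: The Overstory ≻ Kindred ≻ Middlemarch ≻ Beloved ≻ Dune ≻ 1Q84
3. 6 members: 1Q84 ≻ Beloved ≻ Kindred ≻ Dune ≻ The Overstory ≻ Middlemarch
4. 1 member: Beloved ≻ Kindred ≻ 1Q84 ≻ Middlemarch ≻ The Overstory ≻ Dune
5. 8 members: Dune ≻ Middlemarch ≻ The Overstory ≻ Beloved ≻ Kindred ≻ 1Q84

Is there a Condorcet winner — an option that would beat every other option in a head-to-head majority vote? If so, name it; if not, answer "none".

none

Checking pairwise contests:
Beloved beats Dune 14–8.
Dune beats The Overstory 16–6.
The Overstory beats Beloved 13–9.
The Overstory beats Kindred 13–9.
Dune beats Middlemarch 14–8.
Dune beats 1Q84 13–9.
Every option loses at least one head-to-head, so there is no Condorcet winner.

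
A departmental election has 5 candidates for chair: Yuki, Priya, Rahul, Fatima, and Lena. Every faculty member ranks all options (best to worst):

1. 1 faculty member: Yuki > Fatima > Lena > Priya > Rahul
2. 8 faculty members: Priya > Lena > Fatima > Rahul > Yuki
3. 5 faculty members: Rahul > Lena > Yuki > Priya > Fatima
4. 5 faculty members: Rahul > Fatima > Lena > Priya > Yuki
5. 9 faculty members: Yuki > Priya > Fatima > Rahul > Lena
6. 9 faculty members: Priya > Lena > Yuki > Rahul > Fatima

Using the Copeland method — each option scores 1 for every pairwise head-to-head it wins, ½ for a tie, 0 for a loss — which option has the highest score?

Yuki: beats Rahul and Fatima; loses to Priya and Lena → score 2.
Priya: beats Yuki, Rahul, Fatima, and Lena → score 4.
Rahul: beats Fatima and Lena; loses to Yuki and Priya → score 2.
Fatima: loses to Yuki, Priya, Rahul, and Lena → score 0.
Lena: beats Yuki and Fatima; loses to Priya and Rahul → score 2.
Priya has the best pairwise record.

Priya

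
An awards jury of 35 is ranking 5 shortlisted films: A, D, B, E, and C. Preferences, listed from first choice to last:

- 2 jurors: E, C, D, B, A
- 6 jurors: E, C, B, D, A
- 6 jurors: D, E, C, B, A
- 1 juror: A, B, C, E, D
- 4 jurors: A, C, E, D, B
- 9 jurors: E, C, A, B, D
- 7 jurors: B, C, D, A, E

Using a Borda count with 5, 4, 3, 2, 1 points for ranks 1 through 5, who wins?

C

A: 2·1 + 6·1 + 6·1 + 1·5 + 4·5 + 9·3 + 7·2 = 80
D: 2·3 + 6·2 + 6·5 + 1·1 + 4·2 + 9·1 + 7·3 = 87
B: 2·2 + 6·3 + 6·2 + 1·4 + 4·1 + 9·2 + 7·5 = 95
E: 2·5 + 6·5 + 6·4 + 1·2 + 4·3 + 9·5 + 7·1 = 130
C: 2·4 + 6·4 + 6·3 + 1·3 + 4·4 + 9·4 + 7·4 = 133
C has the highest Borda score (133).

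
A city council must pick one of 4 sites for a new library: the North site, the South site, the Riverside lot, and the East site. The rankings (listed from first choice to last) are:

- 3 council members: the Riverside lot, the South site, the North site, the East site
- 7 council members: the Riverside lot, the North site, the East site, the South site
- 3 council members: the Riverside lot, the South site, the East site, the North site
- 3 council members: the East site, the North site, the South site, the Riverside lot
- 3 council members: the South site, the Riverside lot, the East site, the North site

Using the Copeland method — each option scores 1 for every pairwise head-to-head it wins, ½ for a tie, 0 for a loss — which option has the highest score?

the Riverside lot

the North site: beats the South site and the East site; loses to the Riverside lot → score 2.
the South site: loses to the North site, the Riverside lot, and the East site → score 0.
the Riverside lot: beats the North site, the South site, and the East site → score 3.
the East site: beats the South site; loses to the North site and the Riverside lot → score 1.
the Riverside lot has the best pairwise record.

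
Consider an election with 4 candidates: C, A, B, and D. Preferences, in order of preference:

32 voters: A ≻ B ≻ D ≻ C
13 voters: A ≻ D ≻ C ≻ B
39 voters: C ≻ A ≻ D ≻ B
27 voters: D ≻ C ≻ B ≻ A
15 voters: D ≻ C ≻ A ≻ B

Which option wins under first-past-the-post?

First-place votes: C 39, A 45, B 0, D 42.
A has the most first-place votes.

A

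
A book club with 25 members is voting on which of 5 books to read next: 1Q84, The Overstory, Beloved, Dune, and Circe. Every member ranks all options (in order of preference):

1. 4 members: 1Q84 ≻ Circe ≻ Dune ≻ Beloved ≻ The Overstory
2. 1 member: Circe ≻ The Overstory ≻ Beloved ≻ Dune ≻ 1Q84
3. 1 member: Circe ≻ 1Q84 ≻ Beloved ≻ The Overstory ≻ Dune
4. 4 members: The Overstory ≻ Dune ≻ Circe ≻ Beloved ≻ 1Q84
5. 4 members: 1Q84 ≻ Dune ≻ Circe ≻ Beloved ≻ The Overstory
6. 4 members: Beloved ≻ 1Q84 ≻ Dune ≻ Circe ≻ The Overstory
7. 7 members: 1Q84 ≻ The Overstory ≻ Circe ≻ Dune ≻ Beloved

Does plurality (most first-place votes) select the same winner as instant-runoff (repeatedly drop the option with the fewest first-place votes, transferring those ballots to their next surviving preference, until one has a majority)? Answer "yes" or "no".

Plurality — first-place votes: 1Q84 15, The Overstory 4, Beloved 4, Dune 0, Circe 2. Winner: 1Q84.
Instant-runoff — R1 1Q84 15, The Overstory 4, Beloved 4, Dune 0, Circe 2 (1Q84 winner). Winner: 1Q84.
The two methods agree.

yes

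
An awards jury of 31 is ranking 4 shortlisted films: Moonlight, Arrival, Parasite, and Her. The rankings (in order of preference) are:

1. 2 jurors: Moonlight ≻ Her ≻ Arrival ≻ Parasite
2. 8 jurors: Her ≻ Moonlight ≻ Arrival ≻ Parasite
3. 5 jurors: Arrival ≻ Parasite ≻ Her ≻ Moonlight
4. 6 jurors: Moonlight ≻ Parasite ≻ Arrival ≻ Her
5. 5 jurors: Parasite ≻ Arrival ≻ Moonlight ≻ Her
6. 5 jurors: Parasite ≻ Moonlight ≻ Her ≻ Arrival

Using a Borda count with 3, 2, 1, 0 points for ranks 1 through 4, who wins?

Moonlight

Moonlight: 2·3 + 8·2 + 5·0 + 6·3 + 5·1 + 5·2 = 55
Arrival: 2·1 + 8·1 + 5·3 + 6·1 + 5·2 + 5·0 = 41
Parasite: 2·0 + 8·0 + 5·2 + 6·2 + 5·3 + 5·3 = 52
Her: 2·2 + 8·3 + 5·1 + 6·0 + 5·0 + 5·1 = 38
Moonlight has the highest Borda score (55).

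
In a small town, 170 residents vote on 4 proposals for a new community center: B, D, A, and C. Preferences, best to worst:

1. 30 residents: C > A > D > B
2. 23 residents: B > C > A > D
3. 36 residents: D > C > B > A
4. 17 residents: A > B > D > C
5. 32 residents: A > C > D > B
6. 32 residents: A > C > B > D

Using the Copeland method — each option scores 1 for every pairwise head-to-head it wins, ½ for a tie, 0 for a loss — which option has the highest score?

B: loses to D, A, and C → score 0.
D: beats B; loses to A and C → score 1.
A: beats B and D; loses to C → score 2.
C: beats B, D, and A → score 3.
C has the best pairwise record.

C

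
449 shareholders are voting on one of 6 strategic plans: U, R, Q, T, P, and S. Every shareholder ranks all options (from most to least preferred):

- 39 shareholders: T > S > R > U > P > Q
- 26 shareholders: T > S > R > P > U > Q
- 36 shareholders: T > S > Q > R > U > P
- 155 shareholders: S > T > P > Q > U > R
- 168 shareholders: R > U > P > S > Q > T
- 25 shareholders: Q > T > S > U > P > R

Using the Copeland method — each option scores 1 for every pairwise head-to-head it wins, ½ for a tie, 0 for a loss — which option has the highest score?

S

U: beats Q and P; loses to R, T, and S → score 2.
R: beats U, Q, and P; loses to T and S → score 3.
Q: loses to U, R, T, P, and S → score 0.
T: beats U, R, Q, and P; loses to S → score 4.
P: beats Q; loses to U, R, T, and S → score 1.
S: beats U, R, Q, T, and P → score 5.
S has the best pairwise record.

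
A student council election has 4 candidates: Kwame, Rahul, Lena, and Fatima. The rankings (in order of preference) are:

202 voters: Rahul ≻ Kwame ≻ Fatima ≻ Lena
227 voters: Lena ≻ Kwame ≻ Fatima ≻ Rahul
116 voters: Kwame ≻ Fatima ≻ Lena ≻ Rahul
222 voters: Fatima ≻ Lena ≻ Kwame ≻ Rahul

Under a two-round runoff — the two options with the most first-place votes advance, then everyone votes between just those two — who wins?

Fatima

Round 1 first-place votes: Kwame 116, Rahul 202, Lena 227, Fatima 222.
Lena and Fatima advance.
Runoff: Lena is preferred to Fatima by 227 voters; Fatima by 540.
Fatima wins the runoff.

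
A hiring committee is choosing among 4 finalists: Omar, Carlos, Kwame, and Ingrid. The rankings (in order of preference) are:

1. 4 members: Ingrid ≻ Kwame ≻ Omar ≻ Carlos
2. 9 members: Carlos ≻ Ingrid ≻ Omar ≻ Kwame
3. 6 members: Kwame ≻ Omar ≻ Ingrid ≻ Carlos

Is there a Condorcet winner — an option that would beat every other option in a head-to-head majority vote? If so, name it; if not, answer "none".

Ingrid vs Omar: 13–6 for Ingrid.
Ingrid vs Carlos: 10–9 for Ingrid.
Ingrid vs Kwame: 13–6 for Ingrid.
Ingrid beats every other option head-to-head.

Ingrid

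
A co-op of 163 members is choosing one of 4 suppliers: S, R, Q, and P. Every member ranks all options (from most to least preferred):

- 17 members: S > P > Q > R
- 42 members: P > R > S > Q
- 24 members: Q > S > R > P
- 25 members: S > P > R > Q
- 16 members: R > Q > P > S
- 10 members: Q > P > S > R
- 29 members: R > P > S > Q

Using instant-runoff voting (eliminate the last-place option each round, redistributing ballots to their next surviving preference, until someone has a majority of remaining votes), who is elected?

Round 1: S 42, R 45, Q 34, P 42. Eliminate Q.
Round 2: S 66, R 45, P 52. Eliminate R.
Round 3: S 66, P 97. P has a majority.

P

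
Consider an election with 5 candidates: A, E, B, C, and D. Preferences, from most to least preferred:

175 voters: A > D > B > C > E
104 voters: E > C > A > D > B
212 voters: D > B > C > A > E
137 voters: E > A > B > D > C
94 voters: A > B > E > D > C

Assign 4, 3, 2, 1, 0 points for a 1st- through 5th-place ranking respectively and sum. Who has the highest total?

A: 175·4 + 104·2 + 212·1 + 137·3 + 94·4 = 1907
E: 175·0 + 104·4 + 212·0 + 137·4 + 94·2 = 1152
B: 175·2 + 104·0 + 212·3 + 137·2 + 94·3 = 1542
C: 175·1 + 104·3 + 212·2 + 137·0 + 94·0 = 911
D: 175·3 + 104·1 + 212·4 + 137·1 + 94·1 = 1708
A has the highest Borda score (1907).

A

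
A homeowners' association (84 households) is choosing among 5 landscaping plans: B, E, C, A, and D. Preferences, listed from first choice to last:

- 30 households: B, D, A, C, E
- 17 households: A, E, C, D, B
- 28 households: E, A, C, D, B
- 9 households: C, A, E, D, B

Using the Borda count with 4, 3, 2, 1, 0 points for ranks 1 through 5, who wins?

A

B: 30·4 + 17·0 + 28·0 + 9·0 = 120
E: 30·0 + 17·3 + 28·4 + 9·2 = 181
C: 30·1 + 17·2 + 28·2 + 9·4 = 156
A: 30·2 + 17·4 + 28·3 + 9·3 = 239
D: 30·3 + 17·1 + 28·1 + 9·1 = 144
A has the highest Borda score (239).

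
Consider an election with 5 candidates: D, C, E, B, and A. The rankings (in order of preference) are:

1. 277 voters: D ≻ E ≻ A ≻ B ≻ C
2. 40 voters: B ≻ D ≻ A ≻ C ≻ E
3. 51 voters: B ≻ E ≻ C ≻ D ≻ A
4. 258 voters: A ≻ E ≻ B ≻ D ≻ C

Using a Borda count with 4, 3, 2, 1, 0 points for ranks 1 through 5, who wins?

E

D: 277·4 + 40·3 + 51·1 + 258·1 = 1537
C: 277·0 + 40·1 + 51·2 + 258·0 = 142
E: 277·3 + 40·0 + 51·3 + 258·3 = 1758
B: 277·1 + 40·4 + 51·4 + 258·2 = 1157
A: 277·2 + 40·2 + 51·0 + 258·4 = 1666
E has the highest Borda score (1758).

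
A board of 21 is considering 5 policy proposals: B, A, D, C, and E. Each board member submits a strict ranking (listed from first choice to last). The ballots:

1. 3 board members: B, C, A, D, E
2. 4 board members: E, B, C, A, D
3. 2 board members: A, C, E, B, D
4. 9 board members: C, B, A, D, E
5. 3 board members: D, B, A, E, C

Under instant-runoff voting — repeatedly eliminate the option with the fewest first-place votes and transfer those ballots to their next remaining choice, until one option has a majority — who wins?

C

Round 1: B 3, A 2, D 3, C 9, E 4. Eliminate A.
Round 2: B 3, D 3, C 11, E 4. C has a majority.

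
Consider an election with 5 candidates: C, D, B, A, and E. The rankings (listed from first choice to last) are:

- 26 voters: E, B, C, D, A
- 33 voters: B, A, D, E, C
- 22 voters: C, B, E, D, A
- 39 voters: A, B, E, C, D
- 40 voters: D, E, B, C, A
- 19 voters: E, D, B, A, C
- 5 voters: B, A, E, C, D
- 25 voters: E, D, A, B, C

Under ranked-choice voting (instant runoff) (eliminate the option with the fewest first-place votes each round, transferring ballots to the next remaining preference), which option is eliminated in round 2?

A

Round 1: C 22, D 40, B 38, A 39, E 70. Eliminate C.
Round 2: D 40, B 60, A 39, E 70. Eliminate A.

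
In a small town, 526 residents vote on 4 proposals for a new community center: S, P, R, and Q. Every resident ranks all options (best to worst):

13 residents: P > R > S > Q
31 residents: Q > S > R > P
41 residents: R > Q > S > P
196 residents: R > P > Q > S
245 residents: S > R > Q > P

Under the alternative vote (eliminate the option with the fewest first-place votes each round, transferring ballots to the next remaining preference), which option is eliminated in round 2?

Q

Round 1: S 245, P 13, R 237, Q 31. Eliminate P.
Round 2: S 245, R 250, Q 31. Eliminate Q.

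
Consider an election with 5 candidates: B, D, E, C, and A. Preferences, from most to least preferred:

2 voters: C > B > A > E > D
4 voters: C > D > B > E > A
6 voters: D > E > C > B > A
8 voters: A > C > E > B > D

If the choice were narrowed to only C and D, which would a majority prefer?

Voters preferring C to D: 14; preferring D to C: 6.
C wins the head-to-head.

C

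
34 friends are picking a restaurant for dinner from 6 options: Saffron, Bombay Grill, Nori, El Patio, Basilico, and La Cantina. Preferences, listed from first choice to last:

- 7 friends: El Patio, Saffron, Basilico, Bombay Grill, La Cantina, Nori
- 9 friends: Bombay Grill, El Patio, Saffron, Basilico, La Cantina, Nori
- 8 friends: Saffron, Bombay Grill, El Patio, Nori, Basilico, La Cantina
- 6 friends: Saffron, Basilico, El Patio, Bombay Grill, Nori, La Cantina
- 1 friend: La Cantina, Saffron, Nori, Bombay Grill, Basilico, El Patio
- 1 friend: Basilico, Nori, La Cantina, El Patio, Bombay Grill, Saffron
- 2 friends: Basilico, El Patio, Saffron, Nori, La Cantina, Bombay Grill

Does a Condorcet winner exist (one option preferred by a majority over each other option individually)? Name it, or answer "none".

Checking pairwise contests:
El Patio beats Saffron 19–15.
Saffron beats Bombay Grill 24–10.
Saffron beats Nori 33–1.
Bombay Grill beats El Patio 18–16.
Saffron beats Basilico 31–3.
Saffron beats La Cantina 32–2.
Every option loses at least one head-to-head, so there is no Condorcet winner.

none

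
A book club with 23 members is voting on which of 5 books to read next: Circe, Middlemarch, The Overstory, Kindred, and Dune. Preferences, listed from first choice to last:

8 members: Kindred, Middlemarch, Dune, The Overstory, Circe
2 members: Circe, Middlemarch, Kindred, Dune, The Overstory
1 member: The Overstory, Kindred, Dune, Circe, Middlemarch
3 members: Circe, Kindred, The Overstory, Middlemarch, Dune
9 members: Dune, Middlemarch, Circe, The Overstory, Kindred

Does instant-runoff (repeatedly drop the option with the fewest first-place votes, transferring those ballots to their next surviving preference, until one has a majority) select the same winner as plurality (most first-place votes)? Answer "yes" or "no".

Instant-runoff — R1 Circe 5, Middlemarch 0, The Overstory 1, Kindred 8, Dune 9 (Middlemarch out); R2 Circe 5, The Overstory 1, Kindred 8, Dune 9 (The Overstory out); R3 Circe 5, Kindred 9, Dune 9 (Circe out); R4 Kindred 14, Dune 9 (Kindred winner). Winner: Kindred.
Plurality — first-place votes: Circe 5, Middlemarch 0, The Overstory 1, Kindred 8, Dune 9. Winner: Dune.
The two methods disagree.

no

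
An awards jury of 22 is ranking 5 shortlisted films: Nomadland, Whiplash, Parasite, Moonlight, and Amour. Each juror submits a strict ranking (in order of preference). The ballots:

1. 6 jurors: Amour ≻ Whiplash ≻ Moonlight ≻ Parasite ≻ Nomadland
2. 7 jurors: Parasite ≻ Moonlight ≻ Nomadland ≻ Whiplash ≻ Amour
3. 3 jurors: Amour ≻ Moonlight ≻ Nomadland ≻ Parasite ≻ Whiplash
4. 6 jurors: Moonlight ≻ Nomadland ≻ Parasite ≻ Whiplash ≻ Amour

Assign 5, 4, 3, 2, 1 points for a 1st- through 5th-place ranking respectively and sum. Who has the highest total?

Nomadland: 6·1 + 7·3 + 3·3 + 6·4 = 60
Whiplash: 6·4 + 7·2 + 3·1 + 6·2 = 53
Parasite: 6·2 + 7·5 + 3·2 + 6·3 = 71
Moonlight: 6·3 + 7·4 + 3·4 + 6·5 = 88
Amour: 6·5 + 7·1 + 3·5 + 6·1 = 58
Moonlight has the highest Borda score (88).

Moonlight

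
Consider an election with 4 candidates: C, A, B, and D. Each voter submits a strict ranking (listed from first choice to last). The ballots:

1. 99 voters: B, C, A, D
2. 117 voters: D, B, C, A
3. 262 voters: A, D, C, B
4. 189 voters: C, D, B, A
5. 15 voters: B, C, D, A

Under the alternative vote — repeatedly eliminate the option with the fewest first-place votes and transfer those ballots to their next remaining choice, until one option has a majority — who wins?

Round 1: C 189, A 262, B 114, D 117. Eliminate B.
Round 2: C 303, A 262, D 117. Eliminate D.
Round 3: C 420, A 262. C has a majority.

C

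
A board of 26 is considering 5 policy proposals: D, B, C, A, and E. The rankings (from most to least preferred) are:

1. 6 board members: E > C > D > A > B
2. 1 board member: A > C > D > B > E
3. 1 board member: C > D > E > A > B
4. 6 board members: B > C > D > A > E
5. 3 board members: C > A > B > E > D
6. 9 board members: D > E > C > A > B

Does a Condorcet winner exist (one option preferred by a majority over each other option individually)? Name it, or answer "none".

none

Checking pairwise contests:
C beats D 17–9.
D beats B 17–9.
E beats C 15–11.
D beats A 22–4.
D beats E 17–9.
Every option loses at least one head-to-head, so there is no Condorcet winner.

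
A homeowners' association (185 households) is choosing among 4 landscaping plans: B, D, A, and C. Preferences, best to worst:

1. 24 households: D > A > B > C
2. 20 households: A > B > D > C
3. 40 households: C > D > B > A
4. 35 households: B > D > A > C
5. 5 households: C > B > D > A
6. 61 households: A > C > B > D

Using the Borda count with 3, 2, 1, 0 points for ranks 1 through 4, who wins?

B: 24·1 + 20·2 + 40·1 + 35·3 + 5·2 + 61·1 = 280
D: 24·3 + 20·1 + 40·2 + 35·2 + 5·1 + 61·0 = 247
A: 24·2 + 20·3 + 40·0 + 35·1 + 5·0 + 61·3 = 326
C: 24·0 + 20·0 + 40·3 + 35·0 + 5·3 + 61·2 = 257
A has the highest Borda score (326).

A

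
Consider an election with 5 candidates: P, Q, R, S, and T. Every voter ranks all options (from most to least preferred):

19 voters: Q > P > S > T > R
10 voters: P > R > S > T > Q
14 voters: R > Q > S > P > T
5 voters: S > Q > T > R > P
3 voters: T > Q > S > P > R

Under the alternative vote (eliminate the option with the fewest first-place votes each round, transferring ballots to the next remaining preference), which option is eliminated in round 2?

Round 1: P 10, Q 19, R 14, S 5, T 3. Eliminate T.
Round 2: P 10, Q 22, R 14, S 5. Eliminate S.

S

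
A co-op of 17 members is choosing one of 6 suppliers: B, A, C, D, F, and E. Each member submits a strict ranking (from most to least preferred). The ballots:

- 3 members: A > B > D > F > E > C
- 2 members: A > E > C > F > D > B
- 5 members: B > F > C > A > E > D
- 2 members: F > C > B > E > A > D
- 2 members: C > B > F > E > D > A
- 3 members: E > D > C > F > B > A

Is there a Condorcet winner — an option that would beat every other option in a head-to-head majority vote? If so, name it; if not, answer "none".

Checking pairwise contests:
C beats B 9–8.
B beats A 12–5.
F beats C 10–7.
B beats D 12–5.
B beats F 10–7.
B beats E 12–5.
Every option loses at least one head-to-head, so there is no Condorcet winner.

none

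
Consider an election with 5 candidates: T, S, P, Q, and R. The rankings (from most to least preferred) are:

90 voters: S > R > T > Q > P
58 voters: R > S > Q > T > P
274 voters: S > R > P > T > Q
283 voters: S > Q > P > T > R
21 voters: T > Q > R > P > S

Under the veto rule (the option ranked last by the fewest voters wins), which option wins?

Last-place votes: T 0, S 21, P 148, Q 274, R 283.
T is ranked last by the fewest voters, so T wins.

T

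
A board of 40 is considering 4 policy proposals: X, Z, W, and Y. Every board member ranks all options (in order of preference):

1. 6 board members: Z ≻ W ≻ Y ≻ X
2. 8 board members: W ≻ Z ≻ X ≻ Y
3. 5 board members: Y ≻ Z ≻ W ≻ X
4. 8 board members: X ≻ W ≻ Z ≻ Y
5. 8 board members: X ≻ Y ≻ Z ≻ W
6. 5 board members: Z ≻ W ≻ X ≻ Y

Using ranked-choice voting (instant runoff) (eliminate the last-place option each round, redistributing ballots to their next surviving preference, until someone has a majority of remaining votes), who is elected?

Z

Round 1: X 16, Z 11, W 8, Y 5. Eliminate Y.
Round 2: X 16, Z 16, W 8. Eliminate W.
Round 3: X 16, Z 24. Z has a majority.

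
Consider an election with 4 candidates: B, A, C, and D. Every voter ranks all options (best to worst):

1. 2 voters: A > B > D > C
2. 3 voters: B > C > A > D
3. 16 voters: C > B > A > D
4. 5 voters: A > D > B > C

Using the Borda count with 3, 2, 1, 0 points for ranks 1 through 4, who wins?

B: 2·2 + 3·3 + 16·2 + 5·1 = 50
A: 2·3 + 3·1 + 16·1 + 5·3 = 40
C: 2·0 + 3·2 + 16·3 + 5·0 = 54
D: 2·1 + 3·0 + 16·0 + 5·2 = 12
C has the highest Borda score (54).

C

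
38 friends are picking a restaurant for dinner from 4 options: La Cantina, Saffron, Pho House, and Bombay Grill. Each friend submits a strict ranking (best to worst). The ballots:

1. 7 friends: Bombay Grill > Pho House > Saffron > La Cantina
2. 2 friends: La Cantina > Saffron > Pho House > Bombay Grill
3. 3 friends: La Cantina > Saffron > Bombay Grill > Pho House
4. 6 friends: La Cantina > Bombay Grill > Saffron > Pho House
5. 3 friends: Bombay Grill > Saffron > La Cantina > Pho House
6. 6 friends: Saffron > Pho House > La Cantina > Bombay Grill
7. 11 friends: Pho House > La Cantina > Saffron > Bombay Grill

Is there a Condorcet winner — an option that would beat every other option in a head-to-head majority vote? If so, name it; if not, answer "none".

none

Checking pairwise contests:
Pho House beats La Cantina 24–14.
La Cantina beats Saffron 22–16.
Saffron beats Pho House 20–18.
La Cantina beats Bombay Grill 28–10.
Every option loses at least one head-to-head, so there is no Condorcet winner.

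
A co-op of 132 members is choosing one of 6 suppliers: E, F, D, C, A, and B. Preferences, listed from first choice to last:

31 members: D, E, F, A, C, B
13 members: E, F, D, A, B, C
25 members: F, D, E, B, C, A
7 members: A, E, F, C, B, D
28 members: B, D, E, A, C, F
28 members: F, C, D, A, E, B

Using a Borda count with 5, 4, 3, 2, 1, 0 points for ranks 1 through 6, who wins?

D

E: 31·4 + 13·5 + 25·3 + 7·4 + 28·3 + 28·1 = 404
F: 31·3 + 13·4 + 25·5 + 7·3 + 28·0 + 28·5 = 431
D: 31·5 + 13·3 + 25·4 + 7·0 + 28·4 + 28·3 = 490
C: 31·1 + 13·0 + 25·1 + 7·2 + 28·1 + 28·4 = 210
A: 31·2 + 13·2 + 25·0 + 7·5 + 28·2 + 28·2 = 235
B: 31·0 + 13·1 + 25·2 + 7·1 + 28·5 + 28·0 = 210
D has the highest Borda score (490).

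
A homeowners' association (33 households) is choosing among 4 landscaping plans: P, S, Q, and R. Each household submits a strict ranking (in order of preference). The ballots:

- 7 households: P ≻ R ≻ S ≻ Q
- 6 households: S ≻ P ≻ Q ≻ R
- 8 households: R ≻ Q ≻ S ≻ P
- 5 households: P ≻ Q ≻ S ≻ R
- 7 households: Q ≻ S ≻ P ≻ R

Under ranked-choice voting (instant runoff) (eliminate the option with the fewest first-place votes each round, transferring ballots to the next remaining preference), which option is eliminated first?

Round 1: P 12, S 6, Q 7, R 8. Eliminate S.

S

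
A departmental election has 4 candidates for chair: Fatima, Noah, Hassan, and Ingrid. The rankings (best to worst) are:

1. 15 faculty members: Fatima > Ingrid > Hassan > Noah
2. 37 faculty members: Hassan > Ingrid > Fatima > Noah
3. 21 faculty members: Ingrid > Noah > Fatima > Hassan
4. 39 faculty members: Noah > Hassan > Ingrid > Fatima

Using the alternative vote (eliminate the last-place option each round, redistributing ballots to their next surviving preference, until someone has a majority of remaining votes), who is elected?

Round 1: Fatima 15, Noah 39, Hassan 37, Ingrid 21. Eliminate Fatima.
Round 2: Noah 39, Hassan 37, Ingrid 36. Eliminate Ingrid.
Round 3: Noah 60, Hassan 52. Noah has a majority.

Noah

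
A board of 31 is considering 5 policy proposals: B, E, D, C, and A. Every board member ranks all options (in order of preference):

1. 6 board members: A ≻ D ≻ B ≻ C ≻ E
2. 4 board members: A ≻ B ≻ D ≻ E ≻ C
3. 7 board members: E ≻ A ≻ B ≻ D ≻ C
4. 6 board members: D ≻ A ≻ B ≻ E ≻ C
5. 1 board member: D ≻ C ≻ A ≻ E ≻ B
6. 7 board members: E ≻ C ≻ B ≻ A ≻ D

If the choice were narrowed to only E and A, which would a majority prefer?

A

Voters preferring E to A: 14; preferring A to E: 17.
A wins the head-to-head.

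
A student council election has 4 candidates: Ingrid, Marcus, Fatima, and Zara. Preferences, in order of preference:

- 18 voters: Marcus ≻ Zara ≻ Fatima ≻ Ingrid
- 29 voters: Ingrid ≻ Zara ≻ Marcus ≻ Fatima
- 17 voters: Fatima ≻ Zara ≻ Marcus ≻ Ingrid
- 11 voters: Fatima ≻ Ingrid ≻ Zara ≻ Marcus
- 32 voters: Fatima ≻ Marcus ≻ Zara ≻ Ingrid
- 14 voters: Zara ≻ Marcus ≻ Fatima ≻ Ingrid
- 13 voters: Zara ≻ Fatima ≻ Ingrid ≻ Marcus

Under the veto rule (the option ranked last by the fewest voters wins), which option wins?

Zara

Last-place votes: Ingrid 81, Marcus 24, Fatima 29, Zara 0.
Zara is ranked last by the fewest voters, so Zara wins.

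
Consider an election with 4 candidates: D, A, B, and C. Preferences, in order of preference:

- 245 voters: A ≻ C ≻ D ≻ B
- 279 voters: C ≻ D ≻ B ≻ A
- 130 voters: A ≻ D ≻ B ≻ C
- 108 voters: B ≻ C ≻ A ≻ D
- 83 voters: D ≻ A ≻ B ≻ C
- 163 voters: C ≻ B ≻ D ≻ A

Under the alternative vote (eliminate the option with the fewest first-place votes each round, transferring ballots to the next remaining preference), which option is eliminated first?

Round 1: D 83, A 375, B 108, C 442. Eliminate D.

D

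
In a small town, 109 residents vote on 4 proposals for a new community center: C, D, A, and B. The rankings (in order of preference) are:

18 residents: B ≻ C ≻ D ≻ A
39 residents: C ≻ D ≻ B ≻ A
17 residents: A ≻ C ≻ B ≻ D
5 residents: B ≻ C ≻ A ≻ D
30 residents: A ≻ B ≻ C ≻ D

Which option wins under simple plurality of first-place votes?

A

First-place votes: C 39, D 0, A 47, B 23.
A has the most first-place votes.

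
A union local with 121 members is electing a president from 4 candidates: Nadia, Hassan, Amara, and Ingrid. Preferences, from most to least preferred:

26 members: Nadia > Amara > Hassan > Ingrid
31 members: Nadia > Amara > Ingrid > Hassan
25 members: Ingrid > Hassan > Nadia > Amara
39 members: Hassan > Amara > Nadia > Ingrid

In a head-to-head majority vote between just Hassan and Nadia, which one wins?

Hassan

Voters preferring Hassan to Nadia: 64; preferring Nadia to Hassan: 57.
Hassan wins the head-to-head.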